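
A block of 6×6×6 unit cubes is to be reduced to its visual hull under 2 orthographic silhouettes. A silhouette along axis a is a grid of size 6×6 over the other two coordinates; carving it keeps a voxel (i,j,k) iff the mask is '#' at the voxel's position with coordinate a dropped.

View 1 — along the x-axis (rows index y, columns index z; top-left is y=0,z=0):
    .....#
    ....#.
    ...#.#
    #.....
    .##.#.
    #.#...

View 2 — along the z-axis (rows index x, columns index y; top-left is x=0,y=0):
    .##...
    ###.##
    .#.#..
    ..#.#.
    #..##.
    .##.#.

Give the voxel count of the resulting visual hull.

initial block: 6^3 = 216
after view 1 [x-axis, 10 of 36 cells solid] → remaining = 60
after view 2 [z-axis, 17 of 36 cells solid] → remaining = 30

|visual hull| = 30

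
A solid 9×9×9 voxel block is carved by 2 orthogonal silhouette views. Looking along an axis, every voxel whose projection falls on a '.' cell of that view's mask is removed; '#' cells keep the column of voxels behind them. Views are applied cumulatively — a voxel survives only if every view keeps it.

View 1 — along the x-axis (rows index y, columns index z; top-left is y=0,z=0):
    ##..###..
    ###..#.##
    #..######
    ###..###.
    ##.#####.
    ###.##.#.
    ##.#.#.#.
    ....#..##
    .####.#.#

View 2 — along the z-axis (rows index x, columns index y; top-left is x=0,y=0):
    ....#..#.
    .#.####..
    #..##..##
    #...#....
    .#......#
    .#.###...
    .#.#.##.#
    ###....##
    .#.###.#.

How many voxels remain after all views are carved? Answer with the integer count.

200 voxels

before carving: 729 voxels (9×9×9)
[1] x-view keeps 51 columns → grid now 459
[2] z-view keeps 35 columns → grid now 200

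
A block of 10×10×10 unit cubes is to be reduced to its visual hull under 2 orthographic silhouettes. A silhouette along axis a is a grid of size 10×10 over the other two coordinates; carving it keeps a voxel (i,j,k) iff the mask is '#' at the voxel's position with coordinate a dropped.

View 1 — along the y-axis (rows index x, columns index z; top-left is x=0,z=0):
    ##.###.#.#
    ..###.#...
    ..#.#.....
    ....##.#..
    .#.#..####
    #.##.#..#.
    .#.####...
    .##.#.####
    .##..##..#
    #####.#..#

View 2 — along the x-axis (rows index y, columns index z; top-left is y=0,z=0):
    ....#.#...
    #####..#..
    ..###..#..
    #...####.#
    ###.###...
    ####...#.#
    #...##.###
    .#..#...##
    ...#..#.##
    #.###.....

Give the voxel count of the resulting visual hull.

full grid |V| = 1000
after view 1 [y-axis, 51 of 100 cells solid] → remaining = 510
after view 2 [x-axis, 48 of 100 cells solid] → remaining = 251

remaining voxels: 251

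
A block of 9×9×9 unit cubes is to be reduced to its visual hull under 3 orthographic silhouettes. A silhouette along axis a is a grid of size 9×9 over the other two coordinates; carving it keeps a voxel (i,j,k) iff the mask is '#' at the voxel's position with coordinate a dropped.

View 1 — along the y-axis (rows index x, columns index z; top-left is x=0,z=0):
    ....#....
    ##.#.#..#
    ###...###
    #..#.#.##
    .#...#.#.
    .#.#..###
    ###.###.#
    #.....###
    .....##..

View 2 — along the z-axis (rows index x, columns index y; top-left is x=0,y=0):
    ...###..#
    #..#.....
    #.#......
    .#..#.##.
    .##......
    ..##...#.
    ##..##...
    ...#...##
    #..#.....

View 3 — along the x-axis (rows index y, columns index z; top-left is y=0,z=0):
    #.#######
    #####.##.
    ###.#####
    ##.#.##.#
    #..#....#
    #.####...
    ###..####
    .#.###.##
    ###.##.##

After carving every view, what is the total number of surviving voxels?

initial block: 9^3 = 729
V1 y: intersect with XZ mask (38 set) -- 342 left
V2 z: intersect with XY mask (26 set) -- 111 left
V3 x: intersect with YZ mask (57 set) -- 82 left

|visual hull| = 82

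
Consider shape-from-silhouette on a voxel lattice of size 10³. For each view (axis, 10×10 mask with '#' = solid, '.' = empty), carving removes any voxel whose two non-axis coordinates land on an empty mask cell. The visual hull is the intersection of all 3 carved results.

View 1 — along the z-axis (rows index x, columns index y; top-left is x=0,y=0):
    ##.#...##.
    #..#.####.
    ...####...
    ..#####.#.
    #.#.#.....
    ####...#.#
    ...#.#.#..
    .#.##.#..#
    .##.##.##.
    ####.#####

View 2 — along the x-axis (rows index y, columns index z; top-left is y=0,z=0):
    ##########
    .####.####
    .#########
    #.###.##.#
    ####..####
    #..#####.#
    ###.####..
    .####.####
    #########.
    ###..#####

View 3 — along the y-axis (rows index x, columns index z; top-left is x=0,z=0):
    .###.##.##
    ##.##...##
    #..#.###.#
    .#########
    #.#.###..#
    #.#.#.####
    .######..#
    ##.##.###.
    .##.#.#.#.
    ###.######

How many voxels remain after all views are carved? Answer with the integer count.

voxel count = 305

full grid |V| = 1000
step 1: project along z, AND mask (53/100) → |grid| = 530
step 2: project along x, AND mask (81/100) → |grid| = 425
step 3: project along y, AND mask (69/100) → |grid| = 305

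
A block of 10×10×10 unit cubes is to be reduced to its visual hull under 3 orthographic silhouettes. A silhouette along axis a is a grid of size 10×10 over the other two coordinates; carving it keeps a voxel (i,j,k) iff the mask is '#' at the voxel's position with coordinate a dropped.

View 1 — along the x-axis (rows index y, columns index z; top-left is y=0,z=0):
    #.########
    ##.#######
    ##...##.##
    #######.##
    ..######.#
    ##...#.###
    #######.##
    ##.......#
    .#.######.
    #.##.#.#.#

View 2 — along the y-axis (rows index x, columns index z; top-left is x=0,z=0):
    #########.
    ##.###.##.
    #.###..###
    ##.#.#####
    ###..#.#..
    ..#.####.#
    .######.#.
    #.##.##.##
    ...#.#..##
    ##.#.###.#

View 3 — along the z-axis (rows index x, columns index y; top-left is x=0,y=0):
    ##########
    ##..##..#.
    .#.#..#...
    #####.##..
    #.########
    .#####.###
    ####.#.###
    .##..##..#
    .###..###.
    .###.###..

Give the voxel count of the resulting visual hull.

remaining voxels: 327

before carving: 1000 voxels (10×10×10)
after view 1 [x-axis, 71 of 100 cells solid] → remaining = 710
after view 2 [y-axis, 67 of 100 cells solid] → remaining = 482
after view 3 [z-axis, 67 of 100 cells solid] → remaining = 327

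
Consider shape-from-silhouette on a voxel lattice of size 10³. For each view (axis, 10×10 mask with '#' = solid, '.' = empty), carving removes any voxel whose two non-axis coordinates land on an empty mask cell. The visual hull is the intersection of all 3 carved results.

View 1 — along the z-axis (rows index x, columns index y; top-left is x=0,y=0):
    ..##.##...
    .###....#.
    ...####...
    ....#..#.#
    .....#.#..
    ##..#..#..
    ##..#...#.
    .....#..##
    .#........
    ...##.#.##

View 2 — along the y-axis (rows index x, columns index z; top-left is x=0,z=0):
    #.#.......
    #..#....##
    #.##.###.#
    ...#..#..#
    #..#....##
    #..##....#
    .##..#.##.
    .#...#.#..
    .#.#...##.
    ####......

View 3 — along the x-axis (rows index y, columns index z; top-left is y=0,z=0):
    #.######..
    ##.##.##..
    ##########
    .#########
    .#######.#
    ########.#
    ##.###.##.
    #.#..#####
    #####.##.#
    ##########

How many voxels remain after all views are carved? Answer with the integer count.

remaining voxels: 106

start: 10×10×10 = 1000 voxels
carve view 1 (along z, XY-mask fill 34/100): 340 voxels remain
carve view 2 (along y, XZ-mask fill 40/100): 138 voxels remain
carve view 3 (along x, YZ-mask fill 81/100): 106 voxels remain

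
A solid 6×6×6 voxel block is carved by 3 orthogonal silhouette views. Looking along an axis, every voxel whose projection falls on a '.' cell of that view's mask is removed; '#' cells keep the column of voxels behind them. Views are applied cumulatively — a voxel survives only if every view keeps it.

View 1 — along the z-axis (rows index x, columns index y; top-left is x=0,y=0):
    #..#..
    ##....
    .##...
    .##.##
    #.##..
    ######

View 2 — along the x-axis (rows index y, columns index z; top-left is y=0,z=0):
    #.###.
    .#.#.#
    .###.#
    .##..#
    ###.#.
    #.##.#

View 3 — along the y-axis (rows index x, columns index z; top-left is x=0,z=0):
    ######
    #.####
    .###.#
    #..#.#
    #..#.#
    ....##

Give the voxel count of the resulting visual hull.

full grid |V| = 216
after view 1 [z-axis, 19 of 36 cells solid] → remaining = 114
after view 2 [x-axis, 22 of 36 cells solid] → remaining = 69
after view 3 [y-axis, 23 of 36 cells solid] → remaining = 39

voxel count = 39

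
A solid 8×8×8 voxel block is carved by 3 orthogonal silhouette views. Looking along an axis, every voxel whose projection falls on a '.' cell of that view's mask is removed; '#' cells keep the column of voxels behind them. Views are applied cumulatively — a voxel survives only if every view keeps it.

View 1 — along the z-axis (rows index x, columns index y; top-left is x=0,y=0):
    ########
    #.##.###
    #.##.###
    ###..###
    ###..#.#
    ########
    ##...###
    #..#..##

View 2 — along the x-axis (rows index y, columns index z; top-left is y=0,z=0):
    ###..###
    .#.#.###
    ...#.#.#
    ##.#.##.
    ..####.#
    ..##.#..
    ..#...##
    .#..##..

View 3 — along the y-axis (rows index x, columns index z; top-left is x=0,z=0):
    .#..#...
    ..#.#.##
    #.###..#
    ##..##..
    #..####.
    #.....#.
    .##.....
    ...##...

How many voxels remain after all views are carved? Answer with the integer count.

voxel count = 64

full grid |V| = 512
step 1: project along z, AND mask (48/64) → |grid| = 384
step 2: project along x, AND mask (33/64) → |grid| = 192
step 3: project along y, AND mask (26/64) → |grid| = 64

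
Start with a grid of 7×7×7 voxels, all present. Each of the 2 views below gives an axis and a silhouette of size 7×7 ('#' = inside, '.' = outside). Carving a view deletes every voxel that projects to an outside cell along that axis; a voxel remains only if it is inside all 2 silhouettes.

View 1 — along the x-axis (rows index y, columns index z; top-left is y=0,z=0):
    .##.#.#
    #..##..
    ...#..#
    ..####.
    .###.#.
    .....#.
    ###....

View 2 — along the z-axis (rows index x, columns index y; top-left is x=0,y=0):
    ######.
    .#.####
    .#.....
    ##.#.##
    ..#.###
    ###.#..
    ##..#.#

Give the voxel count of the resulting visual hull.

88 voxels

start: 7×7×7 = 343 voxels
  1. axis=0 (YZ plane), |mask|=21  ⇒  voxels=147
  2. axis=2 (XY plane), |mask|=29  ⇒  voxels=88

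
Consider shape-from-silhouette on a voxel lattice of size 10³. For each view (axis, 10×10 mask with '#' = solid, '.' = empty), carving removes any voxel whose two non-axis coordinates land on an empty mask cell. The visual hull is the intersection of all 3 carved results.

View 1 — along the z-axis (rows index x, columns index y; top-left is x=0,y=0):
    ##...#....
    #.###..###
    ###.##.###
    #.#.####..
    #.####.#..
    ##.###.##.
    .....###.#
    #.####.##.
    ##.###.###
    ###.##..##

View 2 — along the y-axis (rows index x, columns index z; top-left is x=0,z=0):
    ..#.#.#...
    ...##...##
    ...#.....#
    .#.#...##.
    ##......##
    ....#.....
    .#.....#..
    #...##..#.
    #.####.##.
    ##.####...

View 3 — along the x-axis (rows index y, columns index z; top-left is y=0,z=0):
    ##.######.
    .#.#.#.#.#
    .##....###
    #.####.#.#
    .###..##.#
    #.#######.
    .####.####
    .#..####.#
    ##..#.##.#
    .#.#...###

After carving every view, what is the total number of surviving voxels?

remaining voxels: 152

initial block: 10^3 = 1000
carve view 1 (along z, XY-mask fill 63/100): 630 voxels remain
carve view 2 (along y, XZ-mask fill 37/100): 242 voxels remain
carve view 3 (along x, YZ-mask fill 64/100): 152 voxels remain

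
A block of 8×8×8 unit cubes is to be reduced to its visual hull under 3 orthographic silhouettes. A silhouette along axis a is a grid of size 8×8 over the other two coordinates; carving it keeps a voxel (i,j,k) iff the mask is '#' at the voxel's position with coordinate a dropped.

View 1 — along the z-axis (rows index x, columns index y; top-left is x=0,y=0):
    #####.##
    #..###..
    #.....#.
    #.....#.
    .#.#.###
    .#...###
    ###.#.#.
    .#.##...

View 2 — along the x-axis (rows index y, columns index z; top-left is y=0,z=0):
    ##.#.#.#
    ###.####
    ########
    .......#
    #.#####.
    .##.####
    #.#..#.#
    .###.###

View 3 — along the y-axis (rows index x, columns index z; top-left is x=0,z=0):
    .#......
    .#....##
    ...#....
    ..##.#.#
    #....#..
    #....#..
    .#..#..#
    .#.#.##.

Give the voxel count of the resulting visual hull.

start: 8×8×8 = 512 voxels
  1. axis=2 (XY plane), |mask|=32  ⇒  voxels=256
  2. axis=0 (YZ plane), |mask|=43  ⇒  voxels=164
  3. axis=1 (XZ plane), |mask|=20  ⇒  voxels=46

46 voxels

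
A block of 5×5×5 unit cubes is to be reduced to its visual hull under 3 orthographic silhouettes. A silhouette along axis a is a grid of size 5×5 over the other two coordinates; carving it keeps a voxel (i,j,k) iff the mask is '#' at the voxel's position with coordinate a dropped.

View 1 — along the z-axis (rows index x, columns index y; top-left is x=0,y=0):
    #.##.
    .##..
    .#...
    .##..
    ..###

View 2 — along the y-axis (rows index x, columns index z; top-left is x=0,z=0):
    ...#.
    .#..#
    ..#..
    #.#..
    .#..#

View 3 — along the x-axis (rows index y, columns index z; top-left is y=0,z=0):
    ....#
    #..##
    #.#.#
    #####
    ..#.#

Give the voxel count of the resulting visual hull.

voxel count = 10

initial block: 5^3 = 125
V1 z: intersect with XY mask (11 set) -- 55 left
V2 y: intersect with XZ mask (8 set) -- 18 left
V3 x: intersect with YZ mask (14 set) -- 10 left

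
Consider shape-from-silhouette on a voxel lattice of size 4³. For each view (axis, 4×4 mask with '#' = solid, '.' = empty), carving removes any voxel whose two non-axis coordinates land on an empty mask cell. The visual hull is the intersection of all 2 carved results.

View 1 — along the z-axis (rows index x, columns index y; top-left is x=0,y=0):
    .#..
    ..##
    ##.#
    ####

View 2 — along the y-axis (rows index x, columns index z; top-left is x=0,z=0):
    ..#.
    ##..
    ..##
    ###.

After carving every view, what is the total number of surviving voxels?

|visual hull| = 23

before carving: 64 voxels (4×4×4)
after view 1 [z-axis, 10 of 16 cells solid] → remaining = 40
after view 2 [y-axis, 8 of 16 cells solid] → remaining = 23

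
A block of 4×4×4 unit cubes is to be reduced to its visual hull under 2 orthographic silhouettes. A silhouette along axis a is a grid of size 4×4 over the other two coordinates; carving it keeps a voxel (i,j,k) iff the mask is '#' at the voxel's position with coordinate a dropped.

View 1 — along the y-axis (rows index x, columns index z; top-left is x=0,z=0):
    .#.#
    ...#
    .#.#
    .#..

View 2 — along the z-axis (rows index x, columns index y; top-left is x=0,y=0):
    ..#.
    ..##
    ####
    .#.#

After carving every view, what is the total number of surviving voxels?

14 voxels

before carving: 64 voxels (4×4×4)
[1] y-view keeps 6 columns → grid now 24
[2] z-view keeps 9 columns → grid now 14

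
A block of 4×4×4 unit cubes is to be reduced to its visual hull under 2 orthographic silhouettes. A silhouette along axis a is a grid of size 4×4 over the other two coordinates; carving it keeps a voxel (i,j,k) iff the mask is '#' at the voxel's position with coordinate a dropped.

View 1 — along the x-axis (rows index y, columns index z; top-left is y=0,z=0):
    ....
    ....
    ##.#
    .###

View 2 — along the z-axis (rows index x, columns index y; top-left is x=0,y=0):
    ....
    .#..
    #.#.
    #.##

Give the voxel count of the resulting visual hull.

9 voxels

full grid |V| = 64
step 1: project along x, AND mask (6/16) → |grid| = 24
step 2: project along z, AND mask (6/16) → |grid| = 9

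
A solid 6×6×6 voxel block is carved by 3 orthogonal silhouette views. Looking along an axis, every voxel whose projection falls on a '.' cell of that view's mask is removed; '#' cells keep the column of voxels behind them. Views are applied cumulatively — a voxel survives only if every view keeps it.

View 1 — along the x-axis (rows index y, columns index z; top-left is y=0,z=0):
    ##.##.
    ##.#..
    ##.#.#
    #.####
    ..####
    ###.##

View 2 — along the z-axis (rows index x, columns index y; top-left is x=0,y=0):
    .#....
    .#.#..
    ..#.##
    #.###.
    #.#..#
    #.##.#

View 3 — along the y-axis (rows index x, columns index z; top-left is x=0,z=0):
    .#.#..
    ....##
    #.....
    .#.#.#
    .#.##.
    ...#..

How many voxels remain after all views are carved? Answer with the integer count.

initial block: 6^3 = 216
[1] x-view keeps 25 columns → grid now 150
[2] z-view keeps 17 columns → grid now 72
[3] y-view keeps 12 columns → grid now 25

25 voxels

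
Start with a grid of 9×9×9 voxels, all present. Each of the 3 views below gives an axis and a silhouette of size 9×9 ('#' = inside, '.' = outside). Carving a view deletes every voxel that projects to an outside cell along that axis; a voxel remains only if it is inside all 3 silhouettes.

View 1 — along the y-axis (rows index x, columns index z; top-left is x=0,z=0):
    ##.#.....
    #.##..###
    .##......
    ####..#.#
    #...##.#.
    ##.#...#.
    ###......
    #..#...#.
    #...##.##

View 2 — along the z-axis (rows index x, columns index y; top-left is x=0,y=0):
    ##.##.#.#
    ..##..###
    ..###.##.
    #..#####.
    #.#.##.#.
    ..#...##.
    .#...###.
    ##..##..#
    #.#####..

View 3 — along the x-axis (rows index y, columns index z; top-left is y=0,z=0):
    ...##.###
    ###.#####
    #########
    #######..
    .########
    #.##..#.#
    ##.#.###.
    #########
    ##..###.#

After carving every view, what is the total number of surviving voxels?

voxel count = 138

start: 9×9×9 = 729 voxels
V1 y: intersect with XZ mask (36 set) -- 324 left
V2 z: intersect with XY mask (45 set) -- 183 left
V3 x: intersect with YZ mask (63 set) -- 138 left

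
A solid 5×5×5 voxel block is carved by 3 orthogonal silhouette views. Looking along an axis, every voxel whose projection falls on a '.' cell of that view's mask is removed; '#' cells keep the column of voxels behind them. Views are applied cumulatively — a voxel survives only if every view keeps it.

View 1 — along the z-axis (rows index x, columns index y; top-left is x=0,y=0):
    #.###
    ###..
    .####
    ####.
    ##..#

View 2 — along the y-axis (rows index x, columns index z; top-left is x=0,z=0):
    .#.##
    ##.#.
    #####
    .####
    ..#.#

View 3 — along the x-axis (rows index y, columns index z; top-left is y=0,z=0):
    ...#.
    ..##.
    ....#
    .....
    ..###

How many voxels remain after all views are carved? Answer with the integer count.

start: 5×5×5 = 125 voxels
  1. axis=2 (XY plane), |mask|=18  ⇒  voxels=90
  2. axis=1 (XZ plane), |mask|=17  ⇒  voxels=63
  3. axis=0 (YZ plane), |mask|=7  ⇒  voxels=19

19 voxels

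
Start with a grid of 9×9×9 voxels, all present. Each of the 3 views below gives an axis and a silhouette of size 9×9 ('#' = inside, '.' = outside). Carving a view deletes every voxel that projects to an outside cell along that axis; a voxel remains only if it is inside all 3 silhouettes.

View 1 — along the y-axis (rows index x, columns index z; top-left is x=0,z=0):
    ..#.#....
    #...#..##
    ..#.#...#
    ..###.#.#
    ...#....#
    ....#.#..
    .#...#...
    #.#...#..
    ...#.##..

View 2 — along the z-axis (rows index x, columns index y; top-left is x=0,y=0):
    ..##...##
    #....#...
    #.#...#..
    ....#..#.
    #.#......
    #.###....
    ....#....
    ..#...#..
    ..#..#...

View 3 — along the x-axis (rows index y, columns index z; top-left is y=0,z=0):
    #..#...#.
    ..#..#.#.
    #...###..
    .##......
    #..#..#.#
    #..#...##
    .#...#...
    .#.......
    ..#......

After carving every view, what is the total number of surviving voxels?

|visual hull| = 21

before carving: 729 voxels (9×9×9)
carve view 1 (along y, XZ-mask fill 26/81): 234 voxels remain
carve view 2 (along z, XY-mask fill 22/81): 61 voxels remain
carve view 3 (along x, YZ-mask fill 24/81): 21 voxels remain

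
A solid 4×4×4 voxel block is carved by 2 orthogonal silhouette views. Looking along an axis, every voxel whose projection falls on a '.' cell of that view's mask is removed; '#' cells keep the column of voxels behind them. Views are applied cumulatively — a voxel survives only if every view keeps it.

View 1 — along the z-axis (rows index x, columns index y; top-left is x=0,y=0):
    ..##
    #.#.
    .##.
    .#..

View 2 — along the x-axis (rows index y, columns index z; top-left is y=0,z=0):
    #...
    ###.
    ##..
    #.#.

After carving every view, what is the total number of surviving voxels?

full grid |V| = 64
[1] z-view keeps 7 columns → grid now 28
[2] x-view keeps 8 columns → grid now 15

voxel count = 15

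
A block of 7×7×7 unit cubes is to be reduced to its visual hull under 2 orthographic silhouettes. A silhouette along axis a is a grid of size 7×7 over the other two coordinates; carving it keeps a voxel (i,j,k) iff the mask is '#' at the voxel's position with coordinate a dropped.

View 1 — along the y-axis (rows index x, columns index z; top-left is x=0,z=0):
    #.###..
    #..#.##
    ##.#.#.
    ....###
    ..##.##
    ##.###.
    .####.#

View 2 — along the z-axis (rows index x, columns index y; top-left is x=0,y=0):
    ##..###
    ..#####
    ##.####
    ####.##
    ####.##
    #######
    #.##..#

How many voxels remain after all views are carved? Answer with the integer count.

remaining voxels: 161

start: 7×7×7 = 343 voxels
after view 1 [y-axis, 29 of 49 cells solid] → remaining = 203
after view 2 [z-axis, 39 of 49 cells solid] → remaining = 161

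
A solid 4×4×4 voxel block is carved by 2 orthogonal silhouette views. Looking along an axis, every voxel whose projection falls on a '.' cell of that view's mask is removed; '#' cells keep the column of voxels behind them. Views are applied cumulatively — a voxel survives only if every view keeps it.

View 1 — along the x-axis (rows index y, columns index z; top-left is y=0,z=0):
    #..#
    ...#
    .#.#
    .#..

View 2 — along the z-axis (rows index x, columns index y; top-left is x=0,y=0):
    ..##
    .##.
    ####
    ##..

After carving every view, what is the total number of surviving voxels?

|visual hull| = 15

full grid |V| = 64
carve view 1 (along x, YZ-mask fill 6/16): 24 voxels remain
carve view 2 (along z, XY-mask fill 10/16): 15 voxels remain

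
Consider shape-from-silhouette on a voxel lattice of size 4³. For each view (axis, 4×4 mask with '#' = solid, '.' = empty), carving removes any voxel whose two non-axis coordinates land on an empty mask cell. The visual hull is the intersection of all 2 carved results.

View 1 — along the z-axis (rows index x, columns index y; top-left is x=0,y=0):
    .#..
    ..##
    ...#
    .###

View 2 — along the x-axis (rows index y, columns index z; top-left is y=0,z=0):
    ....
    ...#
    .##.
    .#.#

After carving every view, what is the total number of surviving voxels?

start: 4×4×4 = 64 voxels
step 1: project along z, AND mask (7/16) → |grid| = 28
step 2: project along x, AND mask (5/16) → |grid| = 12

remaining voxels: 12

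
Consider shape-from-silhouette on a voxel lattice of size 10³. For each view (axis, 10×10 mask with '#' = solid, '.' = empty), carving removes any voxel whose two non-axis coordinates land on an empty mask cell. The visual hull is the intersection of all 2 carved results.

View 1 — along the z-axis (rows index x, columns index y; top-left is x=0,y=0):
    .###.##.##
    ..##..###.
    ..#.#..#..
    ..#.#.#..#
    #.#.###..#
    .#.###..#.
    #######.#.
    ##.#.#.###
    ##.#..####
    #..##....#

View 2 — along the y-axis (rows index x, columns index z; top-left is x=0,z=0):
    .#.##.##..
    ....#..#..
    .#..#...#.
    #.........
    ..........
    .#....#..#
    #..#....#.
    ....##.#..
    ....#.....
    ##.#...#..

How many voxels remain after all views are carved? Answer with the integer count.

start: 10×10×10 = 1000 voxels
carve view 1 (along z, XY-mask fill 56/100): 560 voxels remain
carve view 2 (along y, XZ-mask fill 25/100): 141 voxels remain

|visual hull| = 141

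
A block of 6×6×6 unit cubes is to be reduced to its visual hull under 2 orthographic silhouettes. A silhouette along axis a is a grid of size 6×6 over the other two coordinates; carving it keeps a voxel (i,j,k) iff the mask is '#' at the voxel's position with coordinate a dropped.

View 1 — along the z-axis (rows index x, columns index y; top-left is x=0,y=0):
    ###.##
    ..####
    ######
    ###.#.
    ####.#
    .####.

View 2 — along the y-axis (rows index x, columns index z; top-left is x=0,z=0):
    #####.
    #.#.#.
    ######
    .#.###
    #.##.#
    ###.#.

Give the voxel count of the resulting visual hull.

|visual hull| = 125

before carving: 216 voxels (6×6×6)
[1] z-view keeps 28 columns → grid now 168
[2] y-view keeps 26 columns → grid now 125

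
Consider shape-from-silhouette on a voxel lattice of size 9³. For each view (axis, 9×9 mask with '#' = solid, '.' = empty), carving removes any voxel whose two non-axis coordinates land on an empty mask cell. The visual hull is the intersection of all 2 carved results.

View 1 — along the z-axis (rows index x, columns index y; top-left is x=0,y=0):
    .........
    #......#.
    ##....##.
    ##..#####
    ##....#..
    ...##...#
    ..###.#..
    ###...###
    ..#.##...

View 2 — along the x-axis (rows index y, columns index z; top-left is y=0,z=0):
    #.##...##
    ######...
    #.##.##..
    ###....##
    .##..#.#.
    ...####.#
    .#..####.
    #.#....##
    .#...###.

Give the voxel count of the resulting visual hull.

initial block: 9^3 = 729
  1. axis=2 (XY plane), |mask|=32  ⇒  voxels=288
  2. axis=0 (YZ plane), |mask|=43  ⇒  voxels=153

voxel count = 153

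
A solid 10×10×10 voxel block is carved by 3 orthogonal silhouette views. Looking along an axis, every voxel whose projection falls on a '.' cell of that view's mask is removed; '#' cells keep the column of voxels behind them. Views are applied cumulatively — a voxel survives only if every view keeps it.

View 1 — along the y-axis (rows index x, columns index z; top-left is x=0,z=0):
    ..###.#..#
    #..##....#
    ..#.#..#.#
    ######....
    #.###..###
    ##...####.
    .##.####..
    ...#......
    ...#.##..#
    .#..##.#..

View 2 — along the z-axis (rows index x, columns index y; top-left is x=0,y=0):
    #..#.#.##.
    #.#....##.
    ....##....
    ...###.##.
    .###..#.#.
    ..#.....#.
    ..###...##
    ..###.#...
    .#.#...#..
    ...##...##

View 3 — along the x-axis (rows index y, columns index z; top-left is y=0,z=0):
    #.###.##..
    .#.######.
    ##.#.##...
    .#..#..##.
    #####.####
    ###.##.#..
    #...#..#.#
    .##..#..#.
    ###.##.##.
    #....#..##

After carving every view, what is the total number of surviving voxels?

voxel count = 105

start: 10×10×10 = 1000 voxels
[1] y-view keeps 47 columns → grid now 470
[2] z-view keeps 39 columns → grid now 188
[3] x-view keeps 56 columns → grid now 105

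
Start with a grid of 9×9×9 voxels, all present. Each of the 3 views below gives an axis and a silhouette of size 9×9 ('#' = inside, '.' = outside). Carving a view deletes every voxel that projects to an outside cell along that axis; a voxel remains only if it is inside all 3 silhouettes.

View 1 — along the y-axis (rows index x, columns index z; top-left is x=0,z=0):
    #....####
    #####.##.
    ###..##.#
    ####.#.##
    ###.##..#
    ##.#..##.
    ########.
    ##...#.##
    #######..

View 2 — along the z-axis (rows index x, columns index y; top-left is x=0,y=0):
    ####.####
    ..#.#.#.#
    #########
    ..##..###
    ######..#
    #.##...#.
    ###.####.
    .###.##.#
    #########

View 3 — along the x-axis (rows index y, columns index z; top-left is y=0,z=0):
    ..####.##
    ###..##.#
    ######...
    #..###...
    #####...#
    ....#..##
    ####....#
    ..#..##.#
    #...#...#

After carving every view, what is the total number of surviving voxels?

remaining voxels: 199

start: 9×9×9 = 729 voxels
[1] y-view keeps 56 columns → grid now 504
[2] z-view keeps 59 columns → grid now 368
[3] x-view keeps 43 columns → grid now 199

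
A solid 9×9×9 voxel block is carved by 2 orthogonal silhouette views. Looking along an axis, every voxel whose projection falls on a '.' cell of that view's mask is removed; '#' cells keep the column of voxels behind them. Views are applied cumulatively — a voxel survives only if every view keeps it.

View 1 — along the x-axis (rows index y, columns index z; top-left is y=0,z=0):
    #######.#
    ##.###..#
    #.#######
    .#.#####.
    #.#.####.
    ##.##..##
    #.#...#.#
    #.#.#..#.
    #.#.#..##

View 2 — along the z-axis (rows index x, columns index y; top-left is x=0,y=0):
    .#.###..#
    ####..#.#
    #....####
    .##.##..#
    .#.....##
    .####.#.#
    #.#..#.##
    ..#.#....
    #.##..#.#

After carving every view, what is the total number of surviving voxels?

voxel count = 250

before carving: 729 voxels (9×9×9)
V1 x: intersect with YZ mask (53 set) -- 477 left
V2 z: intersect with XY mask (42 set) -- 250 left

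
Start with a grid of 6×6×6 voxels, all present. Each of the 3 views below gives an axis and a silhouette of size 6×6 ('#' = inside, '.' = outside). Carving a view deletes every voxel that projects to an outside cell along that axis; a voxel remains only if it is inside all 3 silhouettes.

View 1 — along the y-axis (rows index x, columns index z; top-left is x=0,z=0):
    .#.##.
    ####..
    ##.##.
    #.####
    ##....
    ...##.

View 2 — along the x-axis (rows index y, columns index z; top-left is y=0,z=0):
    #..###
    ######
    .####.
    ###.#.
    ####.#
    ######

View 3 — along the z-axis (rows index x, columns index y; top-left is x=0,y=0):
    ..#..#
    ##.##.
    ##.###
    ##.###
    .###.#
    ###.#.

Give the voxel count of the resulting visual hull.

remaining voxels: 71

full grid |V| = 216
V1 y: intersect with XZ mask (20 set) -- 120 left
V2 x: intersect with YZ mask (29 set) -- 99 left
V3 z: intersect with XY mask (24 set) -- 71 left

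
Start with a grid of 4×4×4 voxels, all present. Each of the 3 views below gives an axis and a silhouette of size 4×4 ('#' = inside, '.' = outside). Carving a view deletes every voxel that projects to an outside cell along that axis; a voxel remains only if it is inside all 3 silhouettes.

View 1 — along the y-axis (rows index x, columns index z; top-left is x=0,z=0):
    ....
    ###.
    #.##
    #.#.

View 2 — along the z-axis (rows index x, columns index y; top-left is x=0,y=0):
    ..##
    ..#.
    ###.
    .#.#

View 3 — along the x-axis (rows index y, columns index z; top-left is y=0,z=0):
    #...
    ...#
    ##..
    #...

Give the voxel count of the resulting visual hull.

|visual hull| = 6

start: 4×4×4 = 64 voxels
step 1: project along y, AND mask (8/16) → |grid| = 32
step 2: project along z, AND mask (8/16) → |grid| = 16
step 3: project along x, AND mask (5/16) → |grid| = 6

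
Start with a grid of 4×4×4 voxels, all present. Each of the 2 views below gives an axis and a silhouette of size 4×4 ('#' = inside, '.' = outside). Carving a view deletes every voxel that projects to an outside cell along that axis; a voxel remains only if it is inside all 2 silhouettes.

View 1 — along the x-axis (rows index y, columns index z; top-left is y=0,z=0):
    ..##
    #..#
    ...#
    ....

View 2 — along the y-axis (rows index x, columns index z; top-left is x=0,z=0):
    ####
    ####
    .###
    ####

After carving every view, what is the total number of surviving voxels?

remaining voxels: 19

full grid |V| = 64
  1. axis=0 (YZ plane), |mask|=5  ⇒  voxels=20
  2. axis=1 (XZ plane), |mask|=15  ⇒  voxels=19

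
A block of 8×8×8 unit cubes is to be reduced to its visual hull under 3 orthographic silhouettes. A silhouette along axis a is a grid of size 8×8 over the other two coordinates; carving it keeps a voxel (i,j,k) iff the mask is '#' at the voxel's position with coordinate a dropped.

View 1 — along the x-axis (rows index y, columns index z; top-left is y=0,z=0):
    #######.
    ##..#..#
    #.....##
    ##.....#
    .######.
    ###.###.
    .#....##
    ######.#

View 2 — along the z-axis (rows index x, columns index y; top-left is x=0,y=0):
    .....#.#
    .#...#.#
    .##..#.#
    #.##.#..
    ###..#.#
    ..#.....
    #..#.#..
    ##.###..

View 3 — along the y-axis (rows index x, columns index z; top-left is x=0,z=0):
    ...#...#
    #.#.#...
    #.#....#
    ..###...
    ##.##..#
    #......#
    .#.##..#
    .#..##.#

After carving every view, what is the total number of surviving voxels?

65 voxels

initial block: 8^3 = 512
step 1: project along x, AND mask (39/64) → |grid| = 312
step 2: project along z, AND mask (27/64) → |grid| = 141
step 3: project along y, AND mask (26/64) → |grid| = 65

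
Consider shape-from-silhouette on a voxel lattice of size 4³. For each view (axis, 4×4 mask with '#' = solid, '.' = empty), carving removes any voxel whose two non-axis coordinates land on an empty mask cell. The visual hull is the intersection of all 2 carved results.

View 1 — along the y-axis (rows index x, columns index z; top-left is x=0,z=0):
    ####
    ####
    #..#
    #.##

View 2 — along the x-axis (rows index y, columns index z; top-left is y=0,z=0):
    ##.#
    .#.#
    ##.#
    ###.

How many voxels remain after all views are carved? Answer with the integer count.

full grid |V| = 64
V1 y: intersect with XZ mask (13 set) -- 52 left
V2 x: intersect with YZ mask (11 set) -- 35 left

35 voxels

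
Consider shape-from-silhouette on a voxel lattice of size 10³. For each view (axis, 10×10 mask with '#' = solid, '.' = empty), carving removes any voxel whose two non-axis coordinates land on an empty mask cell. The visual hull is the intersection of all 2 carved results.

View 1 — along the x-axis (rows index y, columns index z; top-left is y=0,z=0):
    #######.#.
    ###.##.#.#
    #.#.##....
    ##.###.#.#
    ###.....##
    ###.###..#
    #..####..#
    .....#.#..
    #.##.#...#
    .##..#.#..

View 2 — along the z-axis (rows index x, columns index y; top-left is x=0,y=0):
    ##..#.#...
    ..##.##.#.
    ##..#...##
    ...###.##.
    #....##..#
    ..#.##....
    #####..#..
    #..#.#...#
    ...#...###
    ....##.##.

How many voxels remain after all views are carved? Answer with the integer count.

247 voxels

before carving: 1000 voxels (10×10×10)
  1. axis=0 (YZ plane), |mask|=55  ⇒  voxels=550
  2. axis=2 (XY plane), |mask|=44  ⇒  voxels=247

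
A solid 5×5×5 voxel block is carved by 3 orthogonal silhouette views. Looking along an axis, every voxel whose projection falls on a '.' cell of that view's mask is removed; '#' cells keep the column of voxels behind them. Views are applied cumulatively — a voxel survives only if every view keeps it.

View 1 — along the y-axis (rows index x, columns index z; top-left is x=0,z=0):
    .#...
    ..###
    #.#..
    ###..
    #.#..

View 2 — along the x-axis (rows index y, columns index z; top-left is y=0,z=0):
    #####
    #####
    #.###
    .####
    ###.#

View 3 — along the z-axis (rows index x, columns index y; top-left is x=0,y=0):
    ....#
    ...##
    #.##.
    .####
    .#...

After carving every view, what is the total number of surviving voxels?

start: 5×5×5 = 125 voxels
V1 y: intersect with XZ mask (11 set) -- 55 left
V2 x: intersect with YZ mask (22 set) -- 49 left
V3 z: intersect with XY mask (11 set) -- 23 left

|visual hull| = 23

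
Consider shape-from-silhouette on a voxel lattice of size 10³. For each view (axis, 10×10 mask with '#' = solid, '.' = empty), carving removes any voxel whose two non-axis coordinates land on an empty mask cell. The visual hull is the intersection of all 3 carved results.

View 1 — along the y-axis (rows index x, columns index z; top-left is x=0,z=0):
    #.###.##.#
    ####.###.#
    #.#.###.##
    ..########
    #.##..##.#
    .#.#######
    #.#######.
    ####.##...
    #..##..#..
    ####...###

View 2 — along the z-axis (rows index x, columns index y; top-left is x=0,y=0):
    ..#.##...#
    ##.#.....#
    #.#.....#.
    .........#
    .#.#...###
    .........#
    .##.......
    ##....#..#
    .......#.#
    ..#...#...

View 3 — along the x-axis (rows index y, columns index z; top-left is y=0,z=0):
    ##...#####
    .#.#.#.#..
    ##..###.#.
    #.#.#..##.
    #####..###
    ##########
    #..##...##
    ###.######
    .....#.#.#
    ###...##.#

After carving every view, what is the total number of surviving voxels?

before carving: 1000 voxels (10×10×10)
V1 y: intersect with XZ mask (69 set) -- 690 left
V2 z: intersect with XY mask (28 set) -- 189 left
V3 x: intersect with YZ mask (63 set) -- 110 left

voxel count = 110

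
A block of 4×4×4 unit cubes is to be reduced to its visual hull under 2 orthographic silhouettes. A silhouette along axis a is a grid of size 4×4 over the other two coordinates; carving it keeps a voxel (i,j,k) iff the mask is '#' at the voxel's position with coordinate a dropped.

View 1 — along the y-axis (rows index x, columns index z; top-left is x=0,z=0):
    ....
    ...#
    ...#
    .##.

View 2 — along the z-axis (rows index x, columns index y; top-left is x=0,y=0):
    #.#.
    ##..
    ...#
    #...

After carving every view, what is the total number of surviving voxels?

|visual hull| = 5

before carving: 64 voxels (4×4×4)
step 1: project along y, AND mask (4/16) → |grid| = 16
step 2: project along z, AND mask (6/16) → |grid| = 5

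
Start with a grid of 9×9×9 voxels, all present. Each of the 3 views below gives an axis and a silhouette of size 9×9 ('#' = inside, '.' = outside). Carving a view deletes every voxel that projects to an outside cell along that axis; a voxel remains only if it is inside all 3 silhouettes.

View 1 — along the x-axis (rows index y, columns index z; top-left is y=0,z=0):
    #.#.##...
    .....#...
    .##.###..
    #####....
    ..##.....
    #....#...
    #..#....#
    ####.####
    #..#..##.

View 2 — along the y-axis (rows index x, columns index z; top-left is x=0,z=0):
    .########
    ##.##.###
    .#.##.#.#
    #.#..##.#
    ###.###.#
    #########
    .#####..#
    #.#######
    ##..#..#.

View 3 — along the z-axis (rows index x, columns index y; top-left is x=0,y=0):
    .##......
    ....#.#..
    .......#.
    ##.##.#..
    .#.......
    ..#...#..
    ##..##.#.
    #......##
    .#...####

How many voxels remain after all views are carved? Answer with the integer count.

remaining voxels: 66

start: 9×9×9 = 729 voxels
  1. axis=0 (YZ plane), |mask|=34  ⇒  voxels=306
  2. axis=1 (XZ plane), |mask|=59  ⇒  voxels=218
  3. axis=2 (XY plane), |mask|=26  ⇒  voxels=66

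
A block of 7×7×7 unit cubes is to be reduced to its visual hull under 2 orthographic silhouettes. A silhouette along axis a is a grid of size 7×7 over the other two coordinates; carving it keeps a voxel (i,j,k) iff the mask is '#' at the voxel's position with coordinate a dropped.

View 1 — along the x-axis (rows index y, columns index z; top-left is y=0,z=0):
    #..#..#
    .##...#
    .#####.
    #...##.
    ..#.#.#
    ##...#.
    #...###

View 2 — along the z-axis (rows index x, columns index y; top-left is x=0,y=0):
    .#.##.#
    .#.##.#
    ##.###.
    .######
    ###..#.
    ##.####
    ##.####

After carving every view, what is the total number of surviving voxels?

remaining voxels: 114

before carving: 343 voxels (7×7×7)
step 1: project along x, AND mask (24/49) → |grid| = 168
step 2: project along z, AND mask (35/49) → |grid| = 114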